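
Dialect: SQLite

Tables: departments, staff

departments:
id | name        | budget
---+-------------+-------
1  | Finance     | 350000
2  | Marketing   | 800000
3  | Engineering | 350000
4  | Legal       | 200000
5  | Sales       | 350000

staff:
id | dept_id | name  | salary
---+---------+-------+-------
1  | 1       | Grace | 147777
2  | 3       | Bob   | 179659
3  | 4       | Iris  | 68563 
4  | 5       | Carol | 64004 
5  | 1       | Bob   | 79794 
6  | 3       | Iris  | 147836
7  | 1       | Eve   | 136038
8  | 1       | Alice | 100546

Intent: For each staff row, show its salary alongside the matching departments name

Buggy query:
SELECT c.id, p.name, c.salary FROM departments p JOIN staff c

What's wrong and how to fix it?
Bug: JOIN with no ON clause produces a cartesian product; every staff row pairs with every departments row

Fix: Specify the join condition linking the foreign key to the parent id

Corrected query:
SELECT c.id, p.name, c.salary FROM departments p JOIN staff c ON c.dept_id = p.id

Result:
id | name        | salary
---+-------------+-------
1  | Finance     | 147777
2  | Engineering | 179659
3  | Legal       | 68563 
4  | Sales       | 64004 
5  | Finance     | 79794 
6  | Engineering | 147836
7  | Finance     | 136038
8  | Finance     | 100546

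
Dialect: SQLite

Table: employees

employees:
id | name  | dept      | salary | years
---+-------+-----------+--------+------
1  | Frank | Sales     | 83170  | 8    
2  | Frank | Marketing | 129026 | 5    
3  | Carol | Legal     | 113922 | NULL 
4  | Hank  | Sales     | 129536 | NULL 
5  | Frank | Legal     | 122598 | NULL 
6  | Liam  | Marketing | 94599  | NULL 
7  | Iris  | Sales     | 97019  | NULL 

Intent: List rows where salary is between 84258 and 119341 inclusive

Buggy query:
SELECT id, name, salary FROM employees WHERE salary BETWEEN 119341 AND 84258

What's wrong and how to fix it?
Bug: BETWEEN expects the lower bound first; with 119341 AND 84258 the range is empty

Fix: Swap the bounds so the smaller value comes first

Corrected query:
SELECT id, name, salary FROM employees WHERE salary BETWEEN 84258 AND 119341

Result:
id | name  | salary
---+-------+-------
3  | Carol | 113922
6  | Liam  | 94599 
7  | Iris  | 97019 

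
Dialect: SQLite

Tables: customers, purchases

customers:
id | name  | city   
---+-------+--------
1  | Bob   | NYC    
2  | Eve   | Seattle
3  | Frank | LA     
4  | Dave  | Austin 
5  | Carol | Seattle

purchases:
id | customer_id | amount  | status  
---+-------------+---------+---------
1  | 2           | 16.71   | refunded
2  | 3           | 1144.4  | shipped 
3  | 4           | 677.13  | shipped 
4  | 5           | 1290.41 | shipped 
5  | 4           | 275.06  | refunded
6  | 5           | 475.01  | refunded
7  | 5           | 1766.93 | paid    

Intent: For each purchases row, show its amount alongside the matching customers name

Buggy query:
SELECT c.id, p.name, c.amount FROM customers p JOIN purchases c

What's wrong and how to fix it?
Bug: Missing join condition: each purchases row is matched to all customers rows instead of just its own

Fix: Add ON c.customer_id = p.id to the JOIN

Corrected query:
SELECT c.id, p.name, c.amount FROM customers p JOIN purchases c ON c.customer_id = p.id

Result:
id | name  | amount 
---+-------+--------
1  | Eve   | 16.71  
2  | Frank | 1144.4 
3  | Dave  | 677.13 
4  | Carol | 1290.41
5  | Dave  | 275.06 
6  | Carol | 475.01 
7  | Carol | 1766.93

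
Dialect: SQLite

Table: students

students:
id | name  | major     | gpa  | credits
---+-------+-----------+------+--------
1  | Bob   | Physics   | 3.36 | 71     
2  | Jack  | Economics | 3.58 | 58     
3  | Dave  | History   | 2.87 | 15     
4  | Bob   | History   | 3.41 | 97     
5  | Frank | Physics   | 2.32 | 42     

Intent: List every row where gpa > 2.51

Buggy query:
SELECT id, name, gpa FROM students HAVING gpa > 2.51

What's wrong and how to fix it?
Bug: This is a non-aggregate query (no GROUP BY, no aggregates), so in SQLite the HAVING clause is invalid here; a row-level condition belongs in WHERE

Fix: Use WHERE for row-level filtering

Corrected query:
SELECT id, name, gpa FROM students WHERE gpa > 2.51

Result:
id | name | gpa 
---+------+-----
1  | Bob  | 3.36
2  | Jack | 3.58
3  | Dave | 2.87
4  | Bob  | 3.41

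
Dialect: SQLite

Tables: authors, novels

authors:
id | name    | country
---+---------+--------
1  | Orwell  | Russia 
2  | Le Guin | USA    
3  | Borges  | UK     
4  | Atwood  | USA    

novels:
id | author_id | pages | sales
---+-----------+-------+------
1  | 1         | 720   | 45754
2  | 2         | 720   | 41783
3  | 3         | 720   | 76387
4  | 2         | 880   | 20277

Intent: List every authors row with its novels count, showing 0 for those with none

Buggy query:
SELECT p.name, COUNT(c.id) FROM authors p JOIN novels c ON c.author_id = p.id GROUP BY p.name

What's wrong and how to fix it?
Bug: INNER JOIN drops authors rows that have no matching novels rows

Fix: Use LEFT JOIN so parents without children still appear (COUNT(c.id) gives 0)

Corrected query:
SELECT p.name, COUNT(c.id) FROM authors p LEFT JOIN novels c ON c.author_id = p.id GROUP BY p.name

Result:
name    | COUNT(c.id)
--------+------------
Atwood  | 0          
Borges  | 1          
Le Guin | 2          
Orwell  | 1          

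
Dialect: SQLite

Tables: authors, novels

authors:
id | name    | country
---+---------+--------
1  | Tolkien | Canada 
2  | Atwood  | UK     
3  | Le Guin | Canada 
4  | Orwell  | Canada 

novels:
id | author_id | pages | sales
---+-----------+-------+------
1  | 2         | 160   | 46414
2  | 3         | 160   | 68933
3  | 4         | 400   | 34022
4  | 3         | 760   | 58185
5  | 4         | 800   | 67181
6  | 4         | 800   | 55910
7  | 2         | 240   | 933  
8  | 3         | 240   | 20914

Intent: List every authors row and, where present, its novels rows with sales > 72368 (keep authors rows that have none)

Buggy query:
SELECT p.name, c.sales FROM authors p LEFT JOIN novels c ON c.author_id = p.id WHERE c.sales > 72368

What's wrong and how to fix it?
Bug: Filtering c.sales in WHERE discards the NULL rows produced by LEFT JOIN, turning it into an inner join

Fix: Move the right-table condition into the ON clause so unmatched parents are kept

Corrected query:
SELECT p.name, c.sales FROM authors p LEFT JOIN novels c ON c.author_id = p.id AND c.sales > 72368

Result:
name    | sales
--------+------
Tolkien | NULL 
Atwood  | NULL 
Le Guin | NULL 
Orwell  | NULL 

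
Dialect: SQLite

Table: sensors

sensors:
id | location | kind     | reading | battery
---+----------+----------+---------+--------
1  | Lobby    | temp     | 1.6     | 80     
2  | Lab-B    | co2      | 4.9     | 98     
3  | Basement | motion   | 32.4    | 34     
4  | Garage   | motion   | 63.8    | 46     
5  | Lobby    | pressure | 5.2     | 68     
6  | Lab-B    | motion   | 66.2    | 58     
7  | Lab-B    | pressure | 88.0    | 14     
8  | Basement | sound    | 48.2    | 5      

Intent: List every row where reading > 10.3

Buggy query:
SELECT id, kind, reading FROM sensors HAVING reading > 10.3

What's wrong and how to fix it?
Bug: This is a non-aggregate query (no GROUP BY, no aggregates), so in SQLite the HAVING clause is invalid here; a row-level condition belongs in WHERE

Fix: Use WHERE for row-level filtering

Corrected query:
SELECT id, kind, reading FROM sensors WHERE reading > 10.3

Result:
id | kind     | reading
---+----------+--------
3  | motion   | 32.4   
4  | motion   | 63.8   
6  | motion   | 66.2   
7  | pressure | 88     
8  | sound    | 48.2   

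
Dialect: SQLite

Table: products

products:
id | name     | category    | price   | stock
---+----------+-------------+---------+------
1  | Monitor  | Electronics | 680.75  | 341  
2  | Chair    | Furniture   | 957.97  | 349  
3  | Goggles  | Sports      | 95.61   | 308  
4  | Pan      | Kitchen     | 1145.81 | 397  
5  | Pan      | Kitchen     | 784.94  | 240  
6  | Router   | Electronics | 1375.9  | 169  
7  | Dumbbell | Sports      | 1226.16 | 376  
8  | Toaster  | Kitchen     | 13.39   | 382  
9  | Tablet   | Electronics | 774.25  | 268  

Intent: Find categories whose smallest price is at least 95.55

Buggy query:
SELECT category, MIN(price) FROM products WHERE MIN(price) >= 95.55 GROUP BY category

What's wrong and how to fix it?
Bug: MIN() in WHERE is a misuse of aggregate

Fix: Replace WHERE with HAVING after the GROUP BY

Corrected query:
SELECT category, MIN(price) FROM products GROUP BY category HAVING MIN(price) >= 95.55

Result:
category    | MIN(price)
------------+-----------
Electronics | 680.75    
Furniture   | 957.97    
Sports      | 95.61     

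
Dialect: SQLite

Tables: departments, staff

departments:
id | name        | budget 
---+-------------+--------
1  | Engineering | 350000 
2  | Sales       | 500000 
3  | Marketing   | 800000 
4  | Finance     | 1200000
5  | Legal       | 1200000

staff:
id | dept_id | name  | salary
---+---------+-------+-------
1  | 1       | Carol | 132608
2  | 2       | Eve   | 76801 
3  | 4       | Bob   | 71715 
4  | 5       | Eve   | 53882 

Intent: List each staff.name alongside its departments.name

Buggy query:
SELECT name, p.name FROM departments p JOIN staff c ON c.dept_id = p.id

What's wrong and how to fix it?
Bug: 'name' exists in both joined tables, so the database can't tell which one is meant

Fix: Qualify the column with its table alias (c.name)

Corrected query:
SELECT c.name, p.name FROM departments p JOIN staff c ON c.dept_id = p.id

Result:
name  | name       
------+------------
Carol | Engineering
Eve   | Sales      
Bob   | Finance    
Eve   | Legal      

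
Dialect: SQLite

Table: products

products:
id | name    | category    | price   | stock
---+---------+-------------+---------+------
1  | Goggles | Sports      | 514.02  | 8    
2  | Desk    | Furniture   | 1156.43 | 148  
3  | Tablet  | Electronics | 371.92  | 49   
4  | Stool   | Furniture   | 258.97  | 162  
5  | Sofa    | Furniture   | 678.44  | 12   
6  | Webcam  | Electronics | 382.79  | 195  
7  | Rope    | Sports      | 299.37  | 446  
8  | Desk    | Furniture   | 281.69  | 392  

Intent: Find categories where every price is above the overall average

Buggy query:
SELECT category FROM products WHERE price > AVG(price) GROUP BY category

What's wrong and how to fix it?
Bug: AVG() is an aggregate; it can't sit directly in WHERE

Fix: Compute the overall average in a scalar subquery and compare each group's MIN against it in HAVING

Corrected query:
SELECT category FROM products GROUP BY category HAVING MIN(price) > (SELECT AVG(price) FROM products)

Result:
(no rows)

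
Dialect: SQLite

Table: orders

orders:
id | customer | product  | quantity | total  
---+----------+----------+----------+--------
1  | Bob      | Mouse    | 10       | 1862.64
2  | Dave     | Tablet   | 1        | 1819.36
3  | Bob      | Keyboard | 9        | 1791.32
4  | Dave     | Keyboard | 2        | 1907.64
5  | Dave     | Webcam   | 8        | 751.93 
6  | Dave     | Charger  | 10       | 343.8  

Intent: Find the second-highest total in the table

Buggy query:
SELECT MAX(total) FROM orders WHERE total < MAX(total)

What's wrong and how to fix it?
Bug: The inner MAX is an aggregate inside WHERE, which is not allowed

Fix: Put the inner MAX in a scalar subquery

Corrected query:
SELECT MAX(total) FROM orders WHERE total < (SELECT MAX(total) FROM orders)

Result:
MAX(total)
----------
1862.64   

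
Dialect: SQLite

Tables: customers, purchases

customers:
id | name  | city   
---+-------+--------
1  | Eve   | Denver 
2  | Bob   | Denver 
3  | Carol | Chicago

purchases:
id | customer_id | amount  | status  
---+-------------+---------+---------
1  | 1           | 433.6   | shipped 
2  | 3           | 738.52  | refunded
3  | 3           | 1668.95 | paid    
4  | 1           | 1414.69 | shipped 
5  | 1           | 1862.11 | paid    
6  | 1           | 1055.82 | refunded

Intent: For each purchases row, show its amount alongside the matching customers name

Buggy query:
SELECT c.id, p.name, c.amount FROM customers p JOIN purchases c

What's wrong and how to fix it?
Bug: JOIN with no ON clause produces a cartesian product; every purchases row pairs with every customers row

Fix: Specify the join condition linking the foreign key to the parent id

Corrected query:
SELECT c.id, p.name, c.amount FROM customers p JOIN purchases c ON c.customer_id = p.id

Result:
id | name  | amount 
---+-------+--------
1  | Eve   | 433.6  
2  | Carol | 738.52 
3  | Carol | 1668.95
4  | Eve   | 1414.69
5  | Eve   | 1862.11
6  | Eve   | 1055.82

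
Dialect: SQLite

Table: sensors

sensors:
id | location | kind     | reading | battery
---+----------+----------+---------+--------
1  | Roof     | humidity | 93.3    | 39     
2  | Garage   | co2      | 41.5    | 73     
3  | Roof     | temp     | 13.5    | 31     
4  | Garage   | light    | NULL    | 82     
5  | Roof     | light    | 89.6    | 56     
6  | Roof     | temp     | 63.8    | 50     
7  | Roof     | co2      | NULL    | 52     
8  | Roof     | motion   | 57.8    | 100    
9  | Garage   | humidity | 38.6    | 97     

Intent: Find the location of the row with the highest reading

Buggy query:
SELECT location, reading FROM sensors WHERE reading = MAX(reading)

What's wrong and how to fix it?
Bug: WHERE is evaluated per row; an aggregate over the whole table isn't defined there

Fix: Wrap MAX in a scalar subquery so WHERE compares against a single value

Corrected query:
SELECT location, reading FROM sensors WHERE reading = (SELECT MAX(reading) FROM sensors)

Result:
location | reading
---------+--------
Roof     | 93.3   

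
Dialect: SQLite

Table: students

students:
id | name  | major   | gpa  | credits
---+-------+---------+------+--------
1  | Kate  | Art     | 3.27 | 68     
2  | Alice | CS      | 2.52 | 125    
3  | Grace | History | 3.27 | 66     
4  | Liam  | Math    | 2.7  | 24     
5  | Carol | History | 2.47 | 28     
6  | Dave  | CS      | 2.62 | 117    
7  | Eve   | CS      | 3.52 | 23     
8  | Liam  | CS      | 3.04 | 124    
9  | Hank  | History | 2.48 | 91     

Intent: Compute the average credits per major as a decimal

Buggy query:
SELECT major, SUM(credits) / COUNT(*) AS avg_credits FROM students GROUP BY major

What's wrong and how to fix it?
Bug: Both operands are integers, so '/' performs integer division and truncates

Fix: Cast one side to REAL so the division keeps the fractional part

Corrected query:
SELECT major, SUM(credits) * 1.0 / COUNT(*) AS avg_credits FROM students GROUP BY major

Result:
major   | avg_credits
--------+------------
Art     | 68         
CS      | 97.25      
History | 61.666667  
Math    | 24         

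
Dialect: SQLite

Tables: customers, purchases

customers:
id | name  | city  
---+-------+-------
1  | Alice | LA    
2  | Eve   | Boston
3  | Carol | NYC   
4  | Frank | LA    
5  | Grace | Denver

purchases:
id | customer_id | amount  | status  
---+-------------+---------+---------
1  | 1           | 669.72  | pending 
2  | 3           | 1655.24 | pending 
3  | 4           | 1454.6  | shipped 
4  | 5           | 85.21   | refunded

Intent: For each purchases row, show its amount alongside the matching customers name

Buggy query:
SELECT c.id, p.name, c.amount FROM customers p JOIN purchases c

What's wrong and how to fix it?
Bug: JOIN with no ON clause produces a cartesian product; every purchases row pairs with every customers row

Fix: Add ON c.customer_id = p.id to the JOIN

Corrected query:
SELECT c.id, p.name, c.amount FROM customers p JOIN purchases c ON c.customer_id = p.id

Result:
id | name  | amount 
---+-------+--------
1  | Alice | 669.72 
2  | Carol | 1655.24
3  | Frank | 1454.6 
4  | Grace | 85.21  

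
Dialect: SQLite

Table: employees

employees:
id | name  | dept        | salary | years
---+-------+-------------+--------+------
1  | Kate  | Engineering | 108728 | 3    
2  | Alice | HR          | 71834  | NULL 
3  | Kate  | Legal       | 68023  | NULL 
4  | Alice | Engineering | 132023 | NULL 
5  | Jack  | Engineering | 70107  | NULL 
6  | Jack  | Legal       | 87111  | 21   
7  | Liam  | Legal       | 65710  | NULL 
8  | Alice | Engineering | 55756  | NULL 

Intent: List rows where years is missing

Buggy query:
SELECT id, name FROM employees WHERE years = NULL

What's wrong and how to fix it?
Bug: Comparing to NULL with '=' never matches; NULL = NULL is unknown, not true

Fix: Replace '= NULL' with 'IS NULL'

Corrected query:
SELECT id, name FROM employees WHERE years IS NULL

Result:
id | name 
---+------
2  | Alice
3  | Kate 
4  | Alice
5  | Jack 
7  | Liam 
8  | Alice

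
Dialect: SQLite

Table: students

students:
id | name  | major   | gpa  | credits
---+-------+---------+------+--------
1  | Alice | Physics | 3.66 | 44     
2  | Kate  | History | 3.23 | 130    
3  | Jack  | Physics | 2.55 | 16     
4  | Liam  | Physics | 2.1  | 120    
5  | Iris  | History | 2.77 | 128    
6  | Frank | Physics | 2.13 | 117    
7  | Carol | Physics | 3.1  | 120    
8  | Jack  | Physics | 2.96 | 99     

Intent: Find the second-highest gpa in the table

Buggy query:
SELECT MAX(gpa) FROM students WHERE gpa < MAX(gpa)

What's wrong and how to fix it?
Bug: The inner MAX is an aggregate inside WHERE, which is not allowed

Fix: Put the inner MAX in a scalar subquery

Corrected query:
SELECT MAX(gpa) FROM students WHERE gpa < (SELECT MAX(gpa) FROM students)

Result:
MAX(gpa)
--------
3.23    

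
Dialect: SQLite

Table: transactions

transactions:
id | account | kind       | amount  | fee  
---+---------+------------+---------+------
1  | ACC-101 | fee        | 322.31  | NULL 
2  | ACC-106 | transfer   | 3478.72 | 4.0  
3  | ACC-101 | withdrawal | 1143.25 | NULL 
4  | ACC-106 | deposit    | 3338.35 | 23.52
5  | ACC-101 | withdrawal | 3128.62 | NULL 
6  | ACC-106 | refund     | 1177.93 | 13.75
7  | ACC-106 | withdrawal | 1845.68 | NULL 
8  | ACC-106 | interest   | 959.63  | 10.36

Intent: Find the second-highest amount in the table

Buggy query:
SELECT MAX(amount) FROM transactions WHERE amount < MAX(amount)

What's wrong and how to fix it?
Bug: The inner MAX is an aggregate inside WHERE, which is not allowed

Fix: Put the inner MAX in a scalar subquery

Corrected query:
SELECT MAX(amount) FROM transactions WHERE amount < (SELECT MAX(amount) FROM transactions)

Result:
MAX(amount)
-----------
3338.35    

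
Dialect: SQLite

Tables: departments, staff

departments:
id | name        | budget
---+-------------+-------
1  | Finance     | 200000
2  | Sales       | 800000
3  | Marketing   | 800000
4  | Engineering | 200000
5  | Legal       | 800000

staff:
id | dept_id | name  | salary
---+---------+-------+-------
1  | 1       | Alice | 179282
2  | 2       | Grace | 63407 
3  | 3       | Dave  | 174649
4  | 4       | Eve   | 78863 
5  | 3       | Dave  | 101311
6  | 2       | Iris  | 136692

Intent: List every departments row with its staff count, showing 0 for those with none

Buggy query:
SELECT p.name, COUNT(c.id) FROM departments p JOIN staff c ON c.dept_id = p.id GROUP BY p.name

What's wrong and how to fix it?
Bug: INNER JOIN drops departments rows that have no matching staff rows

Fix: Use LEFT JOIN so parents without children still appear (COUNT(c.id) gives 0)

Corrected query:
SELECT p.name, COUNT(c.id) FROM departments p LEFT JOIN staff c ON c.dept_id = p.id GROUP BY p.name

Result:
name        | COUNT(c.id)
------------+------------
Engineering | 1          
Finance     | 1          
Legal       | 0          
Marketing   | 2          
Sales       | 2          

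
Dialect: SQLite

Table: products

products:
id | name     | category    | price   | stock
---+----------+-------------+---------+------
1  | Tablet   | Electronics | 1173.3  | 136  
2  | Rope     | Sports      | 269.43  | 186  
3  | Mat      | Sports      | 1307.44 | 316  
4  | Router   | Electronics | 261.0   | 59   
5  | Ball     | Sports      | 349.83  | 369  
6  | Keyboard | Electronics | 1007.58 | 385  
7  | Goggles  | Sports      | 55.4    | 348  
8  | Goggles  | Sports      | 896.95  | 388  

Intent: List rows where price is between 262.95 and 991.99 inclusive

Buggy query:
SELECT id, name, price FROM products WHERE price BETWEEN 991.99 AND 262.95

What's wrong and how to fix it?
Bug: BETWEEN expects the lower bound first; with 991.99 AND 262.95 the range is empty

Fix: Write BETWEEN 262.95 AND 991.99

Corrected query:
SELECT id, name, price FROM products WHERE price BETWEEN 262.95 AND 991.99

Result:
id | name    | price 
---+---------+-------
2  | Rope    | 269.43
5  | Ball    | 349.83
8  | Goggles | 896.95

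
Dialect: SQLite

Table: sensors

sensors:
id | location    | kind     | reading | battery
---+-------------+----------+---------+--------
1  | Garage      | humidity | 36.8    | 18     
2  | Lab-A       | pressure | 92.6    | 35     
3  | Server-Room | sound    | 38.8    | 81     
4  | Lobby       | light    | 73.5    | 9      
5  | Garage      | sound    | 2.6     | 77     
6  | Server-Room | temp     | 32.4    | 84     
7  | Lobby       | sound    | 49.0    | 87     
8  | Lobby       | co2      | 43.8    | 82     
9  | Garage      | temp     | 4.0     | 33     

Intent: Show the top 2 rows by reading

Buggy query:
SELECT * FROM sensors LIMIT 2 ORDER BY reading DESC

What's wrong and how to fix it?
Bug: LIMIT must come after ORDER BY

Fix: Sort with ORDER BY, then apply LIMIT

Corrected query:
SELECT * FROM sensors ORDER BY reading DESC LIMIT 2

Result:
id | location | kind     | reading | battery
---+----------+----------+---------+--------
2  | Lab-A    | pressure | 92.6    | 35     
4  | Lobby    | light    | 73.5    | 9      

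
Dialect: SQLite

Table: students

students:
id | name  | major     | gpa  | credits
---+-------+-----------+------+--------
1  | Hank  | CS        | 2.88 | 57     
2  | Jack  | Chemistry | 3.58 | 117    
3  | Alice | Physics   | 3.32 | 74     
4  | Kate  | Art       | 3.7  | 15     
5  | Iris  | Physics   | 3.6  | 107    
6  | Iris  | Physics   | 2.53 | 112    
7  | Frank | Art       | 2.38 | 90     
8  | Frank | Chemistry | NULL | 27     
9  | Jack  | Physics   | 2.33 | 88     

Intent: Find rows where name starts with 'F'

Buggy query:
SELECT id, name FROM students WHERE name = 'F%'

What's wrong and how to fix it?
Bug: '=' compares the literal string including the % character; pattern matching needs LIKE

Fix: Use LIKE for wildcard pattern matching

Corrected query:
SELECT id, name FROM students WHERE name LIKE 'F%'

Result:
id | name 
---+------
7  | Frank
8  | Frank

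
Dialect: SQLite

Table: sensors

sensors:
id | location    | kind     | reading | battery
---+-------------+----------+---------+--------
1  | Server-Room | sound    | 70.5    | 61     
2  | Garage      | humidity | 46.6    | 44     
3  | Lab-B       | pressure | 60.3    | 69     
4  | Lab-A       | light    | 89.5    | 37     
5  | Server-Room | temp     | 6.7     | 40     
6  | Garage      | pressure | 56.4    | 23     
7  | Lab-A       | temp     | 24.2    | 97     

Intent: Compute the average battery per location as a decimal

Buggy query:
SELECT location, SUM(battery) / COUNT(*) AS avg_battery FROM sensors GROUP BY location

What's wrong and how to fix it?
Bug: SUM(battery) and COUNT(*) are both integers; the division truncates the fractional part

Fix: Multiply by 1.0 (or CAST to REAL) to force floating-point division

Corrected query:
SELECT location, SUM(battery) * 1.0 / COUNT(*) AS avg_battery FROM sensors GROUP BY location

Result:
location    | avg_battery
------------+------------
Garage      | 33.5       
Lab-A       | 67         
Lab-B       | 69         
Server-Room | 50.5       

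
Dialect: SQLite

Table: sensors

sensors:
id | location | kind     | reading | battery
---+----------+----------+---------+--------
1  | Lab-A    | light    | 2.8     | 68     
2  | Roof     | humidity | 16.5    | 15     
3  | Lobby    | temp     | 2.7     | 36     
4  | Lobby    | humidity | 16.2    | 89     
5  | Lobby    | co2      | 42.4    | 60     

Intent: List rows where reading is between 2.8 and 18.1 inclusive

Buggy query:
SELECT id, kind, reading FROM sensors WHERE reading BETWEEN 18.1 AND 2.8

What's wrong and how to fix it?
Bug: BETWEEN expects the lower bound first; with 18.1 AND 2.8 the range is empty

Fix: Swap the bounds so the smaller value comes first

Corrected query:
SELECT id, kind, reading FROM sensors WHERE reading BETWEEN 2.8 AND 18.1

Result:
id | kind     | reading
---+----------+--------
1  | light    | 2.8    
2  | humidity | 16.5   
4  | humidity | 16.2   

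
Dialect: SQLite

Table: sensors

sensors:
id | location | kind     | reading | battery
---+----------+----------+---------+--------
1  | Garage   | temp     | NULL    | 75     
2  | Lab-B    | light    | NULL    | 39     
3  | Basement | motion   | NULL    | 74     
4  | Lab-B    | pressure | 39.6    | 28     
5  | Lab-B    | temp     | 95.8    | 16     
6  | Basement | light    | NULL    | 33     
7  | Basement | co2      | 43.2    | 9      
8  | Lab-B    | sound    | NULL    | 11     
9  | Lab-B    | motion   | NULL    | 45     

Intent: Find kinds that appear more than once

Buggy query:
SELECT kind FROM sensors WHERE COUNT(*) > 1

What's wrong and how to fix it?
Bug: COUNT(*) is an aggregate and cannot be used in WHERE

Fix: GROUP BY kind, then filter groups with HAVING COUNT(*) > 1

Corrected query:
SELECT kind FROM sensors GROUP BY kind HAVING COUNT(*) > 1

Result:
kind  
------
light 
motion
temp  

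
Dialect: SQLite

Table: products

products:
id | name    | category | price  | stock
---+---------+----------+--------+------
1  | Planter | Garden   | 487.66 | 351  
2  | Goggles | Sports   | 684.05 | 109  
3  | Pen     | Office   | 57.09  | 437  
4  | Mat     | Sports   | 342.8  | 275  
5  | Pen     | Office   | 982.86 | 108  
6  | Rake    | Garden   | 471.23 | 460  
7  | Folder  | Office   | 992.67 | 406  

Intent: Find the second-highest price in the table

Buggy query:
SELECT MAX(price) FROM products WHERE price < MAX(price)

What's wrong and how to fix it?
Bug: The inner MAX is an aggregate inside WHERE, which is not allowed

Fix: Compute the overall MAX in a subquery, then take MAX of rows below it

Corrected query:
SELECT MAX(price) FROM products WHERE price < (SELECT MAX(price) FROM products)

Result:
MAX(price)
----------
982.86    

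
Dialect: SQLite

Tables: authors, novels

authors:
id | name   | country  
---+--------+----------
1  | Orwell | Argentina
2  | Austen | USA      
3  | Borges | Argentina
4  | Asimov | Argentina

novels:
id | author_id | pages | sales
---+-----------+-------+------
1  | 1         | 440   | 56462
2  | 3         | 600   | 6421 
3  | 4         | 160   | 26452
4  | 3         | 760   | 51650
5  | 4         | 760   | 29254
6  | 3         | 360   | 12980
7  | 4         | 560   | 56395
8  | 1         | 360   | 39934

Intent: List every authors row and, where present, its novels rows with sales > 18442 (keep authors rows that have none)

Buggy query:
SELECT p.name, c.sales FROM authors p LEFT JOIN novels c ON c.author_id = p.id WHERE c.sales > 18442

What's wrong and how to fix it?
Bug: Filtering c.sales in WHERE discards the NULL rows produced by LEFT JOIN, turning it into an inner join

Fix: Put 'c.sales > 18442' in the JOIN's ON clause instead of WHERE

Corrected query:
SELECT p.name, c.sales FROM authors p LEFT JOIN novels c ON c.author_id = p.id AND c.sales > 18442

Result:
name   | sales
-------+------
Orwell | 39934
Orwell | 56462
Austen | NULL 
Borges | 51650
Asimov | 26452
Asimov | 29254
Asimov | 56395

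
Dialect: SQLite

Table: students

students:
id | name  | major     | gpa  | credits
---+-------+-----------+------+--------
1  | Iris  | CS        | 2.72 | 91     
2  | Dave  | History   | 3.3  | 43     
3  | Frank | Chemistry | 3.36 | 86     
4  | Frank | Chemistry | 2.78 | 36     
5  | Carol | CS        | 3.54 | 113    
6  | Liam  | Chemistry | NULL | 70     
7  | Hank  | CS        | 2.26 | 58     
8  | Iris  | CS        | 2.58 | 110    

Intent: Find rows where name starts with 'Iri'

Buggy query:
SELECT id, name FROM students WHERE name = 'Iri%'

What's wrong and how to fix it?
Bug: Wildcards only work with LIKE; '=' treats '%' as a literal character

Fix: Replace '=' with LIKE so 'Iri%' is treated as a pattern

Corrected query:
SELECT id, name FROM students WHERE name LIKE 'Iri%'

Result:
id | name
---+-----
1  | Iris
8  | Iris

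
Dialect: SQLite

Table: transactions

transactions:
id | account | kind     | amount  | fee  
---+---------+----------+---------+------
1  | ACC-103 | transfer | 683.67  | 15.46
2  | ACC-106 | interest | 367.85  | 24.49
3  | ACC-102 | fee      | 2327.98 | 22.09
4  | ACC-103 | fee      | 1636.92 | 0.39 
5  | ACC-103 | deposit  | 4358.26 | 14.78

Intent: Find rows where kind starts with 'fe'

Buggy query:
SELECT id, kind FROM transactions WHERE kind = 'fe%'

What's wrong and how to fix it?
Bug: Wildcards only work with LIKE; '=' treats '%' as a literal character

Fix: Replace '=' with LIKE so 'fe%' is treated as a pattern

Corrected query:
SELECT id, kind FROM transactions WHERE kind LIKE 'fe%'

Result:
id | kind
---+-----
3  | fee 
4  | fee 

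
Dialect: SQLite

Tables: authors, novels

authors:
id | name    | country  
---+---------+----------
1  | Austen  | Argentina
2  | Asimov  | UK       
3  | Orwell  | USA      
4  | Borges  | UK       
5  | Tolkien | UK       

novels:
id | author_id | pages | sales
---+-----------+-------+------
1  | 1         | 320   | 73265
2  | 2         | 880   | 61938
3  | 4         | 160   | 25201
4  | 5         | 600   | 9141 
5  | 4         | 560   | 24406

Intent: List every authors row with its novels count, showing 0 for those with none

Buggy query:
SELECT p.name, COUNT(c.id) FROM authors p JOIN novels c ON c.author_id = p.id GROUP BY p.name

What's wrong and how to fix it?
Bug: An inner join excludes parents with zero children

Fix: Use LEFT JOIN so parents without children still appear (COUNT(c.id) gives 0)

Corrected query:
SELECT p.name, COUNT(c.id) FROM authors p LEFT JOIN novels c ON c.author_id = p.id GROUP BY p.name

Result:
name    | COUNT(c.id)
--------+------------
Asimov  | 1          
Austen  | 1          
Borges  | 2          
Orwell  | 0          
Tolkien | 1          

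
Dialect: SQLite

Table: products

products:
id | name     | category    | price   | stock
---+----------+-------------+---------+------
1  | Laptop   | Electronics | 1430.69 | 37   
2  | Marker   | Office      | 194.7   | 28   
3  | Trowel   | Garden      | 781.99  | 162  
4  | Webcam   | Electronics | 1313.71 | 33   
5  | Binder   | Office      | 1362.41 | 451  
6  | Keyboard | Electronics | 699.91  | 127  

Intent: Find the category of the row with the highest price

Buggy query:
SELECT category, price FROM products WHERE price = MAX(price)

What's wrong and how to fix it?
Bug: WHERE is evaluated per row; an aggregate over the whole table isn't defined there

Fix: Wrap MAX in a scalar subquery so WHERE compares against a single value

Corrected query:
SELECT category, price FROM products WHERE price = (SELECT MAX(price) FROM products)

Result:
category    | price  
------------+--------
Electronics | 1430.69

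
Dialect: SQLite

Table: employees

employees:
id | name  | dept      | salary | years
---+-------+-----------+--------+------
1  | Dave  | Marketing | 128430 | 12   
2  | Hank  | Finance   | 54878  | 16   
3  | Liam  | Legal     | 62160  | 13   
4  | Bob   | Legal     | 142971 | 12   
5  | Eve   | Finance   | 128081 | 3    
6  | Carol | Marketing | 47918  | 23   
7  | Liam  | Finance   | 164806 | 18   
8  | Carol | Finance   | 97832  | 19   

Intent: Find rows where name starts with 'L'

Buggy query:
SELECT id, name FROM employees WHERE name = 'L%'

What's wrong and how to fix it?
Bug: '=' compares the literal string including the % character; pattern matching needs LIKE

Fix: Replace '=' with LIKE so 'L%' is treated as a pattern

Corrected query:
SELECT id, name FROM employees WHERE name LIKE 'L%'

Result:
id | name
---+-----
3  | Liam
7  | Liam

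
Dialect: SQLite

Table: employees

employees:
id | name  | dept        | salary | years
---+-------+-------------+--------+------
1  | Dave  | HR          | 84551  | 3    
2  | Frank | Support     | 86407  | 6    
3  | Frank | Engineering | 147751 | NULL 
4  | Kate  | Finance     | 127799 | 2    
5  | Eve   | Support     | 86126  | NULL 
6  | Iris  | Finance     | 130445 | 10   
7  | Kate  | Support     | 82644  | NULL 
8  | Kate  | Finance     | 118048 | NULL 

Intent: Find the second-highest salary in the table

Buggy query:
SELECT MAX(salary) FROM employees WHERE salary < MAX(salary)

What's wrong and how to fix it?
Bug: The inner MAX is an aggregate inside WHERE, which is not allowed

Fix: Compute the overall MAX in a subquery, then take MAX of rows below it

Corrected query:
SELECT MAX(salary) FROM employees WHERE salary < (SELECT MAX(salary) FROM employees)

Result:
MAX(salary)
-----------
130445     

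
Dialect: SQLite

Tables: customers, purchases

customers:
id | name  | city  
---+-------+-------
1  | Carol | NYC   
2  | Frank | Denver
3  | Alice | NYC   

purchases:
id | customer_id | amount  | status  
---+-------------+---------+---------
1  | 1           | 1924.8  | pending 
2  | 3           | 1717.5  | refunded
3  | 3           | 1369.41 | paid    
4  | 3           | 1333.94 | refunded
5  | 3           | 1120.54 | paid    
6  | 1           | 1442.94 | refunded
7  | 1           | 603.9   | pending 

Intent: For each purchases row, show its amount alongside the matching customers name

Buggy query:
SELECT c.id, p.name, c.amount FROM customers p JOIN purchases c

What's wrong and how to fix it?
Bug: JOIN with no ON clause produces a cartesian product; every purchases row pairs with every customers row

Fix: Specify the join condition linking the foreign key to the parent id

Corrected query:
SELECT c.id, p.name, c.amount FROM customers p JOIN purchases c ON c.customer_id = p.id

Result:
id | name  | amount 
---+-------+--------
1  | Carol | 1924.8 
2  | Alice | 1717.5 
3  | Alice | 1369.41
4  | Alice | 1333.94
5  | Alice | 1120.54
6  | Carol | 1442.94
7  | Carol | 603.9  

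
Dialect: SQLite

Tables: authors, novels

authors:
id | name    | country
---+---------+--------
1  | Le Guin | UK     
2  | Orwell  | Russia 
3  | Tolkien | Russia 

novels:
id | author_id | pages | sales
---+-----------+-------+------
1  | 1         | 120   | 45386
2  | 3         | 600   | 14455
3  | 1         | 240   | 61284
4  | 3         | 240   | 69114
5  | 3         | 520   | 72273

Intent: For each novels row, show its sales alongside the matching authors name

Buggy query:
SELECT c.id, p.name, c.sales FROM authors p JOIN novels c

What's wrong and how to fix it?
Bug: JOIN with no ON clause produces a cartesian product; every novels row pairs with every authors row

Fix: Add ON c.author_id = p.id to the JOIN

Corrected query:
SELECT c.id, p.name, c.sales FROM authors p JOIN novels c ON c.author_id = p.id

Result:
id | name    | sales
---+---------+------
1  | Le Guin | 45386
2  | Tolkien | 14455
3  | Le Guin | 61284
4  | Tolkien | 69114
5  | Tolkien | 72273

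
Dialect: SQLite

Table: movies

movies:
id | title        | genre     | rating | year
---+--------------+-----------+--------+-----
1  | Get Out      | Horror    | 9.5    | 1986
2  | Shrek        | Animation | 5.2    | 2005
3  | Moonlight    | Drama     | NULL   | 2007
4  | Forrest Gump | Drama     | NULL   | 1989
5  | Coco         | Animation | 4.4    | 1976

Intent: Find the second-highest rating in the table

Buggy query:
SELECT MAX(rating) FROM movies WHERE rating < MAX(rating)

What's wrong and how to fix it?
Bug: MAX(rating) on the right of the comparison is an aggregate-in-WHERE error

Fix: Compute the overall MAX in a subquery, then take MAX of rows below it

Corrected query:
SELECT MAX(rating) FROM movies WHERE rating < (SELECT MAX(rating) FROM movies)

Result:
MAX(rating)
-----------
5.2        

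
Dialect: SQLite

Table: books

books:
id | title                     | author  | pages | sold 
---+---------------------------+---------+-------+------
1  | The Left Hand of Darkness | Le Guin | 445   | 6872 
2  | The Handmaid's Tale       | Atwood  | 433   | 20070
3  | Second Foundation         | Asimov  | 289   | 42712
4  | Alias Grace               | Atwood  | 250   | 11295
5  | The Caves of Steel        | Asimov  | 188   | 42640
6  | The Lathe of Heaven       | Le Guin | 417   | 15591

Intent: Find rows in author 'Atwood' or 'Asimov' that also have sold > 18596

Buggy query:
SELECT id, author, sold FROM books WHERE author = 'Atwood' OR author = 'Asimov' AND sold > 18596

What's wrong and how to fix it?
Bug: AND binds tighter than OR, so this parses as author = 'Atwood' OR (author = 'Asimov' AND sold > 18596)

Fix: Add parentheses around the OR so the AND applies to both alternatives

Corrected query:
SELECT id, author, sold FROM books WHERE (author = 'Atwood' OR author = 'Asimov') AND sold > 18596

Result:
id | author | sold 
---+--------+------
2  | Atwood | 20070
3  | Asimov | 42712
5  | Asimov | 42640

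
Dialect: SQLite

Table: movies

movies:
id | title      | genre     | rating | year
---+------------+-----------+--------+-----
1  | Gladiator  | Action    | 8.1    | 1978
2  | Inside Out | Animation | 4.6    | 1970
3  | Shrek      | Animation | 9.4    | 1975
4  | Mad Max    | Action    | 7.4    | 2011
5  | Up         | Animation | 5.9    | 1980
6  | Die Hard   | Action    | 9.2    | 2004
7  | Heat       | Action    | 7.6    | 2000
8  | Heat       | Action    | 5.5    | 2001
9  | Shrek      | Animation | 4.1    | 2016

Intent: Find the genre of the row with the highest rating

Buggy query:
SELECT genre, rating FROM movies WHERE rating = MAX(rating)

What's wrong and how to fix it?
Bug: WHERE is evaluated per row; an aggregate over the whole table isn't defined there

Fix: Use a subquery: WHERE rating = (SELECT MAX(rating) FROM movies)

Corrected query:
SELECT genre, rating FROM movies WHERE rating = (SELECT MAX(rating) FROM movies)

Result:
genre     | rating
----------+-------
Animation | 9.4   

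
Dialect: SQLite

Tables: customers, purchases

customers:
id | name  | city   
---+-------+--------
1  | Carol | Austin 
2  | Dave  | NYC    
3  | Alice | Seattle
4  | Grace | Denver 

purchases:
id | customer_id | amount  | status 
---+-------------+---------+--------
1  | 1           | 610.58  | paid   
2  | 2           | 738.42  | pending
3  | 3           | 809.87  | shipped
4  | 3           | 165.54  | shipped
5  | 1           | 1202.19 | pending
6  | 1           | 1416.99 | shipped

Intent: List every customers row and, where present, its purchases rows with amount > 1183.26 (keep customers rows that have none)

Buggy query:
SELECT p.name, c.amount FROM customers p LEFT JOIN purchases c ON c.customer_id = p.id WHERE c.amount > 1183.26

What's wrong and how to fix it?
Bug: A WHERE condition on the right-hand table after LEFT JOIN drops unmatched parents

Fix: Move the right-table condition into the ON clause so unmatched parents are kept

Corrected query:
SELECT p.name, c.amount FROM customers p LEFT JOIN purchases c ON c.customer_id = p.id AND c.amount > 1183.26

Result:
name  | amount 
------+--------
Carol | 1202.19
Carol | 1416.99
Dave  | NULL   
Alice | NULL   
Grace | NULL   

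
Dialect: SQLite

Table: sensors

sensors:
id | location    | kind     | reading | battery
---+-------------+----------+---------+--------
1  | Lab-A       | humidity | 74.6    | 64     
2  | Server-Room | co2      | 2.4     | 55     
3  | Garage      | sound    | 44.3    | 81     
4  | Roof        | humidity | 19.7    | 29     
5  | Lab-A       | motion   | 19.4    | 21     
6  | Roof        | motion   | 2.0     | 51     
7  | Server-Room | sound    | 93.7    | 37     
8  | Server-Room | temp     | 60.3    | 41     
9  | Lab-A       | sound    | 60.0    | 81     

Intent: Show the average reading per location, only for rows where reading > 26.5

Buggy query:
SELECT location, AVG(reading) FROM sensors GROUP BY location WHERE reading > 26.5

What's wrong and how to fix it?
Bug: Row-level WHERE must come before GROUP BY in the clause order

Fix: Move the WHERE clause before GROUP BY

Corrected query:
SELECT location, AVG(reading) FROM sensors WHERE reading > 26.5 GROUP BY location

Result:
location    | AVG(reading)
------------+-------------
Garage      | 44.3        
Lab-A       | 67.3        
Server-Room | 77          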